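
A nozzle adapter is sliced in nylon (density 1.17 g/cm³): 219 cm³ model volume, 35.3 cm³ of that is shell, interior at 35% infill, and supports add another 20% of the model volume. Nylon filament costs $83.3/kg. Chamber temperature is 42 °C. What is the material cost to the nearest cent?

Interior volume = 219 − 35.3 = 183.7 cm³.
Deposited infill = 0.35 × 183.7 = 64.295 cm³.
Support = 0.20 × 219 = 43.8 cm³.
Total extruded = 35.3 + 64.295 + 43.8, so 143.395 cm³.
Mass = 143.395 × 1.17 = 167.77215 g.
Cost = 167.77215 g / 1000 × $83.3/kg = $13.98.

$13.98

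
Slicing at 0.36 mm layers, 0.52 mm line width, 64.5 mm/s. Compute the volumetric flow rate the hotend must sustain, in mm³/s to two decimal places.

12.07

Extrusion cross-section: 0.36 × 0.52 → 0.1872 mm².
Q = v·A = 64.5 × 0.1872 = 12.07 mm³/s.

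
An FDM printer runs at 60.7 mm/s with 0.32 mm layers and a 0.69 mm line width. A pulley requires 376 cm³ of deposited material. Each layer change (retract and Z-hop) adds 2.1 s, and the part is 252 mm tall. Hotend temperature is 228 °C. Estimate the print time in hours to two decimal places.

Extrusion cross-section = 0.32 × 0.69 = 0.2208 mm².
Total extruded path = 376000/0.2208 = 1702898.6 mm.
Time extruding = 1702898.6 / 60.7, so 28054.3 s.
Layer count = ceil(252 / 0.32) = 788.
Z-hop total: 788 × 2.1 → 1654.8 s.
Total = 28054.3 + 1654.8 = 29709.1 s = 8.25 hours.

8.25 hours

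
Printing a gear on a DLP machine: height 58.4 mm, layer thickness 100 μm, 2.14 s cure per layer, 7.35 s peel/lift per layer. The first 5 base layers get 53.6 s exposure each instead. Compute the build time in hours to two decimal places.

1.61 hours

Number of layers: 58.4 / 0.1 → 584 (rounded up).
Base layers = 5 × (53.6 + 7.35) = 304.75 s.
Remaining layers: 579 × (2.14 + 7.35) → 5494.71 s.
Sum: 304.75 + 5494.71 = 5799.46 s → 1.61 hours.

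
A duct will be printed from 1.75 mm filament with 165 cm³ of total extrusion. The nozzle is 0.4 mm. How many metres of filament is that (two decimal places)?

A = π r² = π × 0.875² = 2.4053 mm².
Length = 165 cm³ / 2.4053 mm² = 165000 / 2.4053 = 68598.51 mm = 68.60 m.

68.60 m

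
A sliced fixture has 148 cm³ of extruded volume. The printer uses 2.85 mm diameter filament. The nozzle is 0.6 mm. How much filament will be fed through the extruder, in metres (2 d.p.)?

Cross-section of 2.85 mm filament: π·(2.85/2)² = 6.3794 mm².
Length = 148 cm³ / 6.3794 mm² = 148000 / 6.3794 = 23199.67 mm = 23.20 m.

23.20 m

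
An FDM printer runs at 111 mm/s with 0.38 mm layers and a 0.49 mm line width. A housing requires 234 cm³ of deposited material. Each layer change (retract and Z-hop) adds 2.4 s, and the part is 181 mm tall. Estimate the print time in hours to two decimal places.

Bead cross-section = 0.38 × 0.49, so 0.1862 mm².
Path length: 234000 mm³ / 0.1862 mm² → 1256713.2 mm.
Extrusion time = 1256713.2 / 111 = 11321.7 s.
Layers = ⌈181/0.38⌉ = 477.
Layer-change overhead = 477 × 2.4 = 1144.8 s.
Total = 11321.7 + 1144.8 = 12466.5 s = 3.46 hours.

3.46 hours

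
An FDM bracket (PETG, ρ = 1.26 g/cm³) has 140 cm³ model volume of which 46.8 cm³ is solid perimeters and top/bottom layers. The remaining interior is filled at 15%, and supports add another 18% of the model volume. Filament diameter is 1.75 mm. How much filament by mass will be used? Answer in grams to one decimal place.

108.3 g

Interior volume = 140 − 46.8, so 93.2 cm³.
Infill deposited = 0.15 × 93.2 = 13.98 cm³.
Support = 0.18 × 140 = 25.2 cm³.
Total extruded = 46.8 + 13.98 + 25.2, so 85.98 cm³.
Mass = 85.98 × 1.26, so 108.3348 g.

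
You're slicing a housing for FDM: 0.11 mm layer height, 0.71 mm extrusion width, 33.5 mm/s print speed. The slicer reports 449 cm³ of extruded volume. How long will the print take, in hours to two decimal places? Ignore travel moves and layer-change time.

47.67 hours

Line area = 0.11 × 0.71, so 0.0781 mm².
Toolpath length = 449 cm³ / 0.0781 mm² = 449000 / 0.0781 = 5749039.7 mm.
Time extruding: 5749039.7 / 33.5 → 171613.1 s.
That's 171613.1 s → 47.67 hours.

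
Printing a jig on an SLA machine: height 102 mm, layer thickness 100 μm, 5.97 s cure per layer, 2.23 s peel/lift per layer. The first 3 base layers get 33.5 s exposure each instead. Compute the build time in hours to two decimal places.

2.35 hours

Layer count = ceil(102 / 0.1) = 1020.
Base layers = 3 × (33.5 + 2.23), so 107.19 s.
Normal layers = 1017 × (5.97 + 2.23), so 8339.4 s.
Sum: 107.19 + 8339.4 = 8446.59 s → 2.35 hours.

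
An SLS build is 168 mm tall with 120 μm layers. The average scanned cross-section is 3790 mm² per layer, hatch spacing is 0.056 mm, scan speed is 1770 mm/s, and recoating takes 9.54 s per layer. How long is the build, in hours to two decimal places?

18.58 hours

Layers = ⌈168/0.12⌉ = 1400.
Per-layer scan distance: 3790 / 0.056 → 67678.6 mm.
Scan time per layer = 67678.6 / 1770, so 38.2365 s.
Per-layer time = 38.2365 + 9.54, so 47.7765 s.
Total: 1400 × 47.7765 s = 66887.1 s → 18.58 hours.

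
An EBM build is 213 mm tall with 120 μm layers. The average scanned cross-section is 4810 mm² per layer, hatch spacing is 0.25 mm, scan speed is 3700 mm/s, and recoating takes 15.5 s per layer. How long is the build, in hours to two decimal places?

10.21 hours

Number of layers: 213 / 0.12 → 1775 (rounded up).
Hatch length per layer = 4810 / 0.25 = 19240 mm.
Per-layer scan time: 19240 / 3700 → 5.2 s.
Per-layer time: 5.2 + 15.5 → 20.7 s.
Total: 1775 × 20.7 s = 36742.5 s → 10.21 hours.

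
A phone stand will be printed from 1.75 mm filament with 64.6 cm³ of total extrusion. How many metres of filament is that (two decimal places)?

Cross-section of 1.75 mm filament: π·(1.75/2)² = 2.4053 mm².
L = 64600 mm³ / 2.4053 mm² = 26857.36 mm, i.e. 26.86 m.

26.86 m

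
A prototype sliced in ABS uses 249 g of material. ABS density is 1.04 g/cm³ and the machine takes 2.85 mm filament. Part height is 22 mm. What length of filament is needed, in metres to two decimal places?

Volume = 249 g / 1.04 g·cm⁻³ = 239.4231 cm³ = 239423.1 mm³.
Cross-section of 2.85 mm filament: π·(2.85/2)² = 6.3794 mm².
L = V/A = 239423.1/6.3794 = 37530.66 mm → 37.53 m.

37.53 m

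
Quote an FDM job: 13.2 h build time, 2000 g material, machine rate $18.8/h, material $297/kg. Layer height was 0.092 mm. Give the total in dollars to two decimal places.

$842.16

Time charge = 18.8 × 13.2, so $248.16.
Material charge: 297 × 2000/1000 → $594.00.
Total = 248.16 + 594.00 = $842.16.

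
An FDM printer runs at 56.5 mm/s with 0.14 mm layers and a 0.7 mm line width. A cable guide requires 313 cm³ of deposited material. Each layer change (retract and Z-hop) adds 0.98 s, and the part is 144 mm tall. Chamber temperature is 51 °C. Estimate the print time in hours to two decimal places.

Bead cross-section = 0.14 × 0.7 = 0.098 mm².
Path length: 313000 mm³ / 0.098 mm² → 3193877.6 mm.
Print-move time = 3193877.6 / 56.5, so 56528.8 s.
Number of layers: 144 / 0.14 → 1029 (rounded up).
Non-print overhead: 1029 × 0.98 → 1008.42 s.
Total = 56528.8 + 1008.42 = 57537.22 s = 15.98 hours.

15.98 hours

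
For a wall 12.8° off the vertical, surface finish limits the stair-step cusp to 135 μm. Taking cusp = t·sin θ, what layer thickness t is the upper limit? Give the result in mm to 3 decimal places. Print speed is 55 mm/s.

sin(12.8°) = 0.2215; t_max = 0.135/0.2215 = 0.609 mm.

0.609 mm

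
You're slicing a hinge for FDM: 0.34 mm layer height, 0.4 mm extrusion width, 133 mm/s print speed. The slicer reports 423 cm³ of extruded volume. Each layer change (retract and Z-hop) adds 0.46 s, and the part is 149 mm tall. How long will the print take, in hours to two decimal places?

Bead cross-section: 0.34 × 0.4 → 0.136 mm².
Path length: 423000 mm³ / 0.136 mm² → 3110294.1 mm.
Print-move time = 3110294.1 / 133, so 23385.7 s.
Layers = ⌈149/0.34⌉ = 439.
Non-print overhead = 439 × 0.46, so 201.94 s.
Total = 23385.7 + 201.94 = 23587.64 s = 6.55 hours.

6.55 hours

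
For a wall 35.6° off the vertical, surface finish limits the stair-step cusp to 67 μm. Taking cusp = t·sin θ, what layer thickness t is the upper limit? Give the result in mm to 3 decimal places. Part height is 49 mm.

sin(35.6°) = 0.5821; t_max = 0.067/0.5821 = 0.115 mm.

0.115 mm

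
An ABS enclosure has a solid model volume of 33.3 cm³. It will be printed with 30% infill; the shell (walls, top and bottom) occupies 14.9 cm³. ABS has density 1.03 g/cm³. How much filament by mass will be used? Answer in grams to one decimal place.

Interior volume = 33.3 − 14.9 = 18.4 cm³.
Infill deposited: 0.30 × 18.4 → 5.52 cm³.
Deposited volume: 14.9 + 5.52 → 20.42 cm³.
Mass = 20.42 × 1.03, so 21.0326 g.

21.0 g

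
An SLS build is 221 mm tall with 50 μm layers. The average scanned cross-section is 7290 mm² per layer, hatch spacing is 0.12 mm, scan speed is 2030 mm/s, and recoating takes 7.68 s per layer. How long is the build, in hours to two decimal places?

Layers = ⌈221/0.05⌉ = 4420.
Scan path per layer: 7290 / 0.12 → 60750 mm.
Per-layer scan time = 60750 / 2030 = 29.9261 s.
Per-layer time = 29.9261 + 7.68 = 37.6061 s.
4420 layers × 37.6061 s/layer = 166218.962 s, i.e. 46.17 hours.

46.17 hours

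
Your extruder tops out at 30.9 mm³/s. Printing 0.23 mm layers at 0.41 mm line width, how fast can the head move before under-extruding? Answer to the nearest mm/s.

Extrusion cross-section = 0.23 × 0.41, so 0.0943 mm².
v_max = Q/A = 30.9/0.0943 = 327.68 mm/s → 328 mm/s.

328 mm/s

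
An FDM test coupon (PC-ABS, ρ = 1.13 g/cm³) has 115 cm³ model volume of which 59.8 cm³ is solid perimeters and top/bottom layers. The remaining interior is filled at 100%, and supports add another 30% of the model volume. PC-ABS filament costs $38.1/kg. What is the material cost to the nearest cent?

$6.44

Interior volume = 115 − 59.8 = 55.2 cm³.
Infill deposited = 1.00 × 55.2 = 55.2 cm³.
Support = 0.30 × 115 = 34.5 cm³.
Total extruded = 59.8 + 55.2 + 34.5 = 149.5 cm³.
Mass = 149.5 × 1.13, so 168.935 g.
At $38.1/kg: 168.935/1000 × 38.1 = $6.44.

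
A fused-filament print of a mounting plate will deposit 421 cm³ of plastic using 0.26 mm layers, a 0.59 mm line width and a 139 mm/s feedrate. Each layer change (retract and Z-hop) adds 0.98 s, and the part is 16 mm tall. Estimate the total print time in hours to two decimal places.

5.50 hours

Line area = 0.26 × 0.59 = 0.1534 mm².
Total extruded path = 421000/0.1534 = 2744458.9 mm.
Extrusion time = 2744458.9 / 139 = 19744.3 s.
Number of layers: 16 / 0.26 → 62 (rounded up).
Layer-change overhead: 62 × 0.98 → 60.76 s.
Altogether 19744.3 + 60.76 = 19805.06 s, i.e. 5.50 hours.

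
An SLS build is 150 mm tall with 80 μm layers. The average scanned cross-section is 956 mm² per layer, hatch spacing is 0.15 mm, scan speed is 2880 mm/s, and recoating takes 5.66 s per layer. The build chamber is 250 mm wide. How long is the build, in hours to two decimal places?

Number of layers: 150 / 0.08 → 1875 (rounded up).
Hatch length per layer = 956 / 0.15, so 6373.3 mm.
Scan time per layer = 6373.3 / 2880, so 2.213 s.
Per-layer time = 2.213 + 5.66 = 7.873 s.
Total: 1875 × 7.873 s = 14761.875 s → 4.10 hours.

4.10 hours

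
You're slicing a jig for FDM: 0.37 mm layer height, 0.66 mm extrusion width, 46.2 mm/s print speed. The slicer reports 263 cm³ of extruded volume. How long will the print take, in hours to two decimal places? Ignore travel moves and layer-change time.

6.48 hours

Bead cross-section = 0.37 × 0.66 = 0.2442 mm².
Toolpath length = 263 cm³ / 0.2442 mm² = 263000 / 0.2442 = 1076986.1 mm.
Extrusion time = 1076986.1 / 46.2 = 23311.4 s.
That's 23311.4 s → 6.48 hours.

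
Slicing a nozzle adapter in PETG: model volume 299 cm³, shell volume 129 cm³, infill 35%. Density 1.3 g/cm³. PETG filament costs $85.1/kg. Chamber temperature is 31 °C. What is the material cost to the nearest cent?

Interior volume = 299 − 129 = 170 cm³.
Deposited infill = 0.35 × 170 = 59.5 cm³.
Deposited volume = 129 + 59.5 = 188.5 cm³.
Mass = 188.5 × 1.3 = 245.05 g.
Cost = 245.05 g / 1000 × $85.1/kg = $20.85.

$20.85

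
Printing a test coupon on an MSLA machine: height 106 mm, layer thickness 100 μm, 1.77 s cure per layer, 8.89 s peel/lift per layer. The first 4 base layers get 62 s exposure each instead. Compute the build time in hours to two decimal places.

3.21 hours

Number of layers: 106 / 0.1 → 1060 (rounded up).
Base layers = 4 × (62 + 8.89) = 283.56 s.
Regular layers: 1056 × (1.77 + 8.89) → 11256.96 s.
Total = 283.56 + 11256.96 = 11540.52 s = 3.21 hours.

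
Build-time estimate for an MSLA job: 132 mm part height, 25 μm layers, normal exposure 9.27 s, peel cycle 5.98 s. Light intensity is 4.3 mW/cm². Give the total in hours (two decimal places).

Layers = ⌈132/0.025⌉ = 5280.
Each layer takes: 9.27 + 5.98 → 15.25 s.
Total = 5280 × 15.25 = 80520 s = 22.37 hours.

22.37 hours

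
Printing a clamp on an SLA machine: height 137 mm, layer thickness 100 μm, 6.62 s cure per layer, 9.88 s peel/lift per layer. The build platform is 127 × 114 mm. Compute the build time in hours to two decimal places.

6.28 hours

Number of layers: 137 / 0.1 → 1370 (rounded up).
Cycle time = 6.62 + 9.88, so 16.5 s.
Total = 1370 × 16.5 = 22605 s = 6.28 hours.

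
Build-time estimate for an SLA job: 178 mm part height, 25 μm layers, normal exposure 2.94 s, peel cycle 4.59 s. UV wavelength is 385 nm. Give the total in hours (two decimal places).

14.89 hours

Number of layers: 178 / 0.025 → 7120 (rounded up).
Per-layer time: 2.94 + 4.59 → 7.53 s.
Total = 7120 × 7.53 = 53613.6 s = 14.89 hours.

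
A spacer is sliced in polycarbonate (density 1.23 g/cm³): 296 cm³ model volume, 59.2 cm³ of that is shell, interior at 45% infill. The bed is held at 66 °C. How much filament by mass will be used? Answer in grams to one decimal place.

Interior volume = 296 − 59.2 = 236.8 cm³.
Deposited infill = 0.45 × 236.8 = 106.56 cm³.
Deposited volume = 59.2 + 106.56, so 165.76 cm³.
Mass = 165.76 × 1.23 = 203.8848 g.

203.9 g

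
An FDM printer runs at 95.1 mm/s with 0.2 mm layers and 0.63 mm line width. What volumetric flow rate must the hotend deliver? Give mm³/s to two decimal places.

11.98

Bead cross-section: 0.2 × 0.63 → 0.126 mm².
Q = v·A = 95.1 × 0.126 = 11.98 mm³/s.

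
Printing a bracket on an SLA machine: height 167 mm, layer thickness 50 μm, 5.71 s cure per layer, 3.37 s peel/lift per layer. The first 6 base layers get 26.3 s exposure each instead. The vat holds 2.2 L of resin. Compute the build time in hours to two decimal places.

8.46 hours

Number of layers: 167 / 0.05 → 3340 (rounded up).
Bottom layers: 6 × (26.3 + 3.37) → 178.02 s.
Remaining layers = 3334 × (5.71 + 3.37), so 30272.72 s.
Total = 178.02 + 30272.72 = 30450.74 s = 8.46 hours.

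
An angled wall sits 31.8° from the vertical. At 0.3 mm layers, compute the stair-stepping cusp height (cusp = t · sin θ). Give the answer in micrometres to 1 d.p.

sin(31.8°) = 0.5270, so cusp = 0.3 × 0.5270 = 0.1581 mm → 158.1 μm.

158.1 μm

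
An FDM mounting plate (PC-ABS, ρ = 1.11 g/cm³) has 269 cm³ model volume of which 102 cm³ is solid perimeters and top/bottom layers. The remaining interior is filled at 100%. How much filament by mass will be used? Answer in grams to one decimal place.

Volume inside the shell: 269 − 102 → 167 cm³.
Infill volume = 1.00 × 167, so 167 cm³.
Deposited volume: 102 + 167 → 269 cm³.
Mass: 269 × 1.11 → 298.59 g.

298.6 g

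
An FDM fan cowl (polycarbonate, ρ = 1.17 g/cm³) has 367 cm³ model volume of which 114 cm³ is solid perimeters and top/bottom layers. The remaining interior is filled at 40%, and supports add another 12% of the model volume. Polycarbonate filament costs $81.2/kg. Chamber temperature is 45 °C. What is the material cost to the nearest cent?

$24.63

Volume inside the shell: 367 − 114 → 253 cm³.
Deposited infill: 0.40 × 253 → 101.2 cm³.
Support = 0.12 × 367 = 44.04 cm³.
Total extruded = 114 + 101.2 + 44.04 = 259.24 cm³.
Mass = 259.24 × 1.17 = 303.3108 g.
Cost = 303.3108 g / 1000 × $81.2/kg = $24.63.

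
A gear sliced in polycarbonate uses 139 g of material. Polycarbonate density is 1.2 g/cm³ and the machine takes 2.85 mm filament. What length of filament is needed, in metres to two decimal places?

18.16 m

Extruded volume: 139/1.2 = 115.8333 cm³ (115833.3 mm³).
Cross-section of 2.85 mm filament: π·(2.85/2)² = 6.3794 mm².
L = V/A = 115833.3/6.3794 = 18157.4 mm → 18.16 m.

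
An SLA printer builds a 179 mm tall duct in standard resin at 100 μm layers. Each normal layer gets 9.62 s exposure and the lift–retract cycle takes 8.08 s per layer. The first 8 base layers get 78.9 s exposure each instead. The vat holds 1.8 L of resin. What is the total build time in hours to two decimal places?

Layers = ⌈179/0.1⌉ = 1790.
Base layers: 8 × (78.9 + 8.08) → 695.84 s.
Remaining layers = 1782 × (9.62 + 8.08) = 31541.4 s.
Total = 695.84 + 31541.4 = 32237.24 s = 8.95 hours.

8.95 hours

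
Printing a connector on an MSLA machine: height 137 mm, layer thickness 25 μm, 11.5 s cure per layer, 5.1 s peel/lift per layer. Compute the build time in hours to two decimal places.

25.27 hours

Layer count = ceil(137 / 0.025) = 5480.
Per-layer time: 11.5 + 5.1 → 16.6 s.
Build time: 5480 × 16.6 s = 90968 s, i.e. 25.27 hours.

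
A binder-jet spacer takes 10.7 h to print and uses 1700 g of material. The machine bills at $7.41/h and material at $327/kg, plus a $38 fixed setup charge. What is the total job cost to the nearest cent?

Machine-time cost = 7.41 × 10.7, so $79.287.
Material charge = 327 × 1700/1000, so $555.90.
Total = 79.287 + 555.90 + 38 = 673.187 ≈ $673.19.

$673.19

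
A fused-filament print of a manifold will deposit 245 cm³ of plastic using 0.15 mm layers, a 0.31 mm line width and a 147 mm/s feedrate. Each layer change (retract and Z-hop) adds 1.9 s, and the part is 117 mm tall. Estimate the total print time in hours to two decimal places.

10.37 hours

Extrusion cross-section = 0.15 × 0.31, so 0.0465 mm².
Path length: 245000 mm³ / 0.0465 mm² → 5268817.2 mm.
Time extruding = 5268817.2 / 147 = 35842.3 s.
Layer count = ceil(117 / 0.15) = 780.
Non-print overhead: 780 × 1.9 → 1482 s.
Total = 35842.3 + 1482 = 37324.3 s = 10.37 hours.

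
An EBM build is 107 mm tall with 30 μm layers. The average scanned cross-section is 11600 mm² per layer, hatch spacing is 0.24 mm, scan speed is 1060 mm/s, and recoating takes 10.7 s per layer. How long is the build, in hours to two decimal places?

55.78 hours

Layers = ⌈107/0.03⌉ = 3567.
Hatch length per layer = 11600 / 0.24 = 48333.3 mm.
Beam time per layer = 48333.3 / 1060 = 45.5975 s.
Per-layer time = 45.5975 + 10.7, so 56.2975 s.
Build time = 3567 × 56.2975 = 200813.1825 s = 55.78 hours.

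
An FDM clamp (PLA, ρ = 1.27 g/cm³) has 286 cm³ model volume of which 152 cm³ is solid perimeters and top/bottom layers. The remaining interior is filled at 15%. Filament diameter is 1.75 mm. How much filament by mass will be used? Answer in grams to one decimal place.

Interior volume: 286 − 152 → 134 cm³.
Infill volume = 0.15 × 134 = 20.1 cm³.
Total extruded: 152 + 20.1 → 172.1 cm³.
Mass: 172.1 × 1.27 → 218.567 g.

218.6 g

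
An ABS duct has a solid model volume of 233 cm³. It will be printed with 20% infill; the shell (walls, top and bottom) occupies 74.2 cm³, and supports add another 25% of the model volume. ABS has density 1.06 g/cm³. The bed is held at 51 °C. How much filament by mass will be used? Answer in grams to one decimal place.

174.1 g

Interior volume: 233 − 74.2 → 158.8 cm³.
Deposited infill: 0.20 × 158.8 → 31.76 cm³.
Support: 0.25 × 233 → 58.25 cm³.
Total extruded: 74.2 + 31.76 + 58.25 → 164.21 cm³.
Mass = 164.21 × 1.06 = 174.0626 g.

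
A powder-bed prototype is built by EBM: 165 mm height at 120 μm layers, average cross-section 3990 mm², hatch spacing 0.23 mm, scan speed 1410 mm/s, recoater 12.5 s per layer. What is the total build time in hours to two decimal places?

Layers = ⌈165/0.12⌉ = 1375.
Scan path per layer: 3990 / 0.23 → 17347.8 mm.
Scan time per layer = 17347.8 / 1410, so 12.3034 s.
Layer cycle = 12.3034 + 12.5 = 24.8034 s.
Total: 1375 × 24.8034 s = 34104.675 s → 9.47 hours.

9.47 hours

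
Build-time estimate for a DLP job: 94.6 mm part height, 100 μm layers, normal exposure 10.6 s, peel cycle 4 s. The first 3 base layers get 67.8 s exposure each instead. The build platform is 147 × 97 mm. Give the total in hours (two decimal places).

Layers = ⌈94.6/0.1⌉ = 946.
Burn-in layers: 3 × (67.8 + 4) → 215.4 s.
Normal layers = 943 × (10.6 + 4) = 13767.8 s.
Sum: 215.4 + 13767.8 = 13983.2 s → 3.88 hours.

3.88 hours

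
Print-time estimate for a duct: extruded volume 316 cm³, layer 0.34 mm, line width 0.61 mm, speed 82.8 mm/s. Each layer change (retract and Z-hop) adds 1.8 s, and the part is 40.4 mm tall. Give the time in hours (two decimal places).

5.17 hours

Bead cross-section = 0.34 × 0.61 = 0.2074 mm².
Toolpath length = 316 cm³ / 0.2074 mm² = 316000 / 0.2074 = 1523625.8 mm.
Time extruding = 1523625.8 / 82.8 = 18401.3 s.
Layer count = ceil(40.4 / 0.34) = 119.
Layer-change overhead: 119 × 1.8 → 214.2 s.
Altogether 18401.3 + 214.2 = 18615.5 s, i.e. 5.17 hours.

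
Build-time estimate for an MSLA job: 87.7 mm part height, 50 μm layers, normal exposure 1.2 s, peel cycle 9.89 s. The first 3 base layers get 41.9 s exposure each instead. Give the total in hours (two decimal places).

Layers = ⌈87.7/0.05⌉ = 1754.
Base layers = 3 × (41.9 + 9.89) = 155.37 s.
Regular layers = 1751 × (1.2 + 9.89), so 19418.59 s.
Total = 155.37 + 19418.59 = 19573.96 s = 5.44 hours.

5.44 hours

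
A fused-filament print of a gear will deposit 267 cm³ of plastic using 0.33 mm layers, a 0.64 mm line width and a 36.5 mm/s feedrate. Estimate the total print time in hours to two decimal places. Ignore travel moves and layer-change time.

Bead cross-section = 0.33 × 0.64, so 0.2112 mm².
Total extruded path = 267000/0.2112 = 1264204.5 mm.
Print-move time: 1264204.5 / 36.5 → 34635.7 s.
In the requested units: 34635.7 s = 9.62 hours.

9.62 hours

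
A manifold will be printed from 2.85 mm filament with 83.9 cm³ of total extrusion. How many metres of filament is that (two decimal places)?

Filament cross-section = π × (2.85/2)² = 6.3794 mm².
L = 83900 mm³ / 6.3794 mm² = 13151.71 mm, i.e. 13.15 m.

13.15 m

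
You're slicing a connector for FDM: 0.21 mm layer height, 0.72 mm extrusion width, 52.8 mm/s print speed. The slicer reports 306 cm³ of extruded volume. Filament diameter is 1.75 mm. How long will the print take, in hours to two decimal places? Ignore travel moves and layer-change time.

10.65 hours

Extrusion cross-section = 0.21 × 0.72, so 0.1512 mm².
Path length: 306000 mm³ / 0.1512 mm² → 2023809.5 mm.
Print-move time = 2023809.5 / 52.8 = 38329.7 s.
Converting: 38329.7 s = 10.65 hours.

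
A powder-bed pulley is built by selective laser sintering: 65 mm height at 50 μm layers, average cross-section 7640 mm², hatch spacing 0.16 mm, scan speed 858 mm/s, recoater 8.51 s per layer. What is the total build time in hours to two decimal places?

Layer count = ceil(65 / 0.05) = 1300.
Per-layer scan distance: 7640 / 0.16 → 47750 mm.
Per-layer scan time = 47750 / 858 = 55.6527 s.
Time per layer: 55.6527 + 8.51 → 64.1627 s.
1300 layers × 64.1627 s/layer = 83411.51 s, i.e. 23.17 hours.

23.17 hours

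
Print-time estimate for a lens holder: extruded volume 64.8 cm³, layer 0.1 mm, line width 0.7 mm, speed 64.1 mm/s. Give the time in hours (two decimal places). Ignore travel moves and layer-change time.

Extrusion cross-section = 0.1 × 0.7 = 0.07 mm².
Toolpath length = 64.8 cm³ / 0.07 mm² = 64800 / 0.07 = 925714.3 mm.
Time extruding: 925714.3 / 64.1 → 14441.7 s.
That's 14441.7 s → 4.01 hours.

4.01 hours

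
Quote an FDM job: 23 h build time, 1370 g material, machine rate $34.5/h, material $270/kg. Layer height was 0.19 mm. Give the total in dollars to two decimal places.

Machine cost: 34.5 × 23 → $793.50.
Material charge: 270 × 1370/1000 → $369.90.
Total = 793.50 + 369.90 = $1163.40.

$1163.40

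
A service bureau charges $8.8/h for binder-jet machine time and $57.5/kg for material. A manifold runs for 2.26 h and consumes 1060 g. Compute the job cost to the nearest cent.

$80.84

Machine-time cost = 8.8 × 2.26, so $19.888.
Material cost = 57.5 × 1060/1000 = $60.95.
Job cost: 19.888 + 60.95 = 80.838 ≈ $80.84.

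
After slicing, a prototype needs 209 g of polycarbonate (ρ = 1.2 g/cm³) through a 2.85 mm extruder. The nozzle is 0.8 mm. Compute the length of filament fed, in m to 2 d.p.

27.30 m

Extruded volume: 209/1.2 = 174.1667 cm³ (174166.7 mm³).
Filament cross-section = π × (2.85/2)² = 6.3794 mm².
L = V/A = 174166.7/6.3794 = 27301.42 mm → 27.30 m.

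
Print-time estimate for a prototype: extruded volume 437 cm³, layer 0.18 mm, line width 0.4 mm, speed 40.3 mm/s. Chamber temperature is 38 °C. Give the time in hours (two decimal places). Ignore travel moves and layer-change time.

41.84 hours

Extrusion cross-section = 0.18 × 0.4 = 0.072 mm².
Path length: 437000 mm³ / 0.072 mm² → 6069444.4 mm.
Extrusion time = 6069444.4 / 40.3 = 150606.6 s.
150606.6 s = 41.84 hours.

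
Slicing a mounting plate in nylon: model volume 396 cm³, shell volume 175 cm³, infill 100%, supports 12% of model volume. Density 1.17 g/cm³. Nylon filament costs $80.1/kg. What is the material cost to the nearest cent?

Interior volume = 396 − 175 = 221 cm³.
Infill deposited = 1.00 × 221, so 221 cm³.
Support = 0.12 × 396 = 47.52 cm³.
Total printed volume = 175 + 221 + 47.52, so 443.52 cm³.
Mass = 443.52 × 1.17 = 518.9184 g.
Cost = 518.9184 g / 1000 × $80.1/kg = $41.57.

$41.57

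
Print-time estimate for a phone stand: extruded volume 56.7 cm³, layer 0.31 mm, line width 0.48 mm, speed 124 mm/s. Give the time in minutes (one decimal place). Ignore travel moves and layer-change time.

Line area = 0.31 × 0.48 = 0.1488 mm².
Total extruded path = 56700/0.1488 = 381048.4 mm.
Print-move time = 381048.4 / 124 = 3073 s.
In the requested units: 3073 s = 51.2 minutes.

51.2 minutes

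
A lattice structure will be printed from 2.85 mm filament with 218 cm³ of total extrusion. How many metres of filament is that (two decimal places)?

Cross-section of 2.85 mm filament: π·(2.85/2)² = 6.3794 mm².
L = 218000 mm³ / 6.3794 mm² = 34172.49 mm, i.e. 34.17 m.

34.17 m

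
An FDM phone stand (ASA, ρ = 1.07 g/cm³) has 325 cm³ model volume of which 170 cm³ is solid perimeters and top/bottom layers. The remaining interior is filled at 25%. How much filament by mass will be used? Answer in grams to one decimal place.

223.4 g

Interior volume: 325 − 170 → 155 cm³.
Infill volume: 0.25 × 155 → 38.75 cm³.
Total extruded = 170 + 38.75, so 208.75 cm³.
Mass: 208.75 × 1.07 → 223.3625 g.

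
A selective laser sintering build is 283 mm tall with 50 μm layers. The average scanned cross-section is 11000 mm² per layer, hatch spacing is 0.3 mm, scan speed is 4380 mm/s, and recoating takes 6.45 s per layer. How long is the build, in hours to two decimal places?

23.30 hours

Layers = ⌈283/0.05⌉ = 5660.
Per-layer scan distance = 11000 / 0.3, so 36666.7 mm.
Scan time per layer = 36666.7 / 4380, so 8.3714 s.
Per-layer time = 8.3714 + 6.45 = 14.8214 s.
Build time = 5660 × 14.8214 = 83889.124 s = 23.30 hours.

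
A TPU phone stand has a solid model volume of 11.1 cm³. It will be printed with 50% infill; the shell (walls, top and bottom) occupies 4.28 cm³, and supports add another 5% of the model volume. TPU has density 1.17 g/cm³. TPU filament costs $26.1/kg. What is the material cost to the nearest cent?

Interior volume: 11.1 − 4.28 → 6.82 cm³.
Infill volume = 0.50 × 6.82, so 3.41 cm³.
Support = 0.05 × 11.1 = 0.555 cm³.
Total printed volume = 4.28 + 3.41 + 0.555 = 8.245 cm³.
Mass = 8.245 × 1.17 = 9.64665 g.
At $26.1/kg: 9.64665/1000 × 26.1 = $0.25.

$0.25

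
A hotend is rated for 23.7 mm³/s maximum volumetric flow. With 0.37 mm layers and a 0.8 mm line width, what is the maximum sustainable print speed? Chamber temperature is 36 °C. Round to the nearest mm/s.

Extrusion cross-section: 0.37 × 0.8 → 0.296 mm².
Max speed = 23.7 / 0.296 = 80.07 ≈ 80 mm/s.

80 mm/s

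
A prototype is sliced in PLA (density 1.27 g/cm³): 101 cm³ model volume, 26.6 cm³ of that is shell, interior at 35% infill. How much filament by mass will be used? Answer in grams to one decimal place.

66.9 g

Volume inside the shell = 101 − 26.6 = 74.4 cm³.
Deposited infill = 0.35 × 74.4, so 26.04 cm³.
Deposited volume: 26.6 + 26.04 → 52.64 cm³.
Mass = 52.64 × 1.27, so 66.8528 g.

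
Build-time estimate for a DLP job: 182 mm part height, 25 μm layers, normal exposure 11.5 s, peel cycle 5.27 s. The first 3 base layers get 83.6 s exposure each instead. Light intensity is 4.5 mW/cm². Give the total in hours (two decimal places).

33.97 hours

Layer count = ceil(182 / 0.025) = 7280.
Burn-in layers = 3 × (83.6 + 5.27) = 266.61 s.
Regular layers = 7277 × (11.5 + 5.27), so 122035.29 s.
Total = 266.61 + 122035.29 = 122301.9 s = 33.97 hours.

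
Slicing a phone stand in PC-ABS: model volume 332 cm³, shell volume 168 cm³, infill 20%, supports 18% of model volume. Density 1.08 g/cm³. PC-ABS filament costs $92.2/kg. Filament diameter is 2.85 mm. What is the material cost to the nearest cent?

Volume inside the shell = 332 − 168 = 164 cm³.
Infill volume = 0.20 × 164 = 32.8 cm³.
Support = 0.18 × 332 = 59.76 cm³.
Deposited volume = 168 + 32.8 + 59.76 = 260.56 cm³.
Mass = 260.56 × 1.08, so 281.4048 g.
At $92.2/kg: 281.4048/1000 × 92.2 = $25.95.

$25.95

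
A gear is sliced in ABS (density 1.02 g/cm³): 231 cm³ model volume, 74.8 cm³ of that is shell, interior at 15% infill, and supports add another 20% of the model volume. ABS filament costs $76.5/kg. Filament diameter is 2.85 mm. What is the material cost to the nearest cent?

$11.27

Infill region = 231 − 74.8 = 156.2 cm³.
Infill deposited = 0.15 × 156.2, so 23.43 cm³.
Support: 0.20 × 231 → 46.2 cm³.
Deposited volume: 74.8 + 23.43 + 46.2 → 144.43 cm³.
Mass = 144.43 × 1.02 = 147.3186 g.
Cost = 147.3186 g / 1000 × $76.5/kg = $11.27.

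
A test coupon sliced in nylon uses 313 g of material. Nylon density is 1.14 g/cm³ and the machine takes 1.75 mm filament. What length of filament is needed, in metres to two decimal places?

Extruded volume: 313/1.14 = 274.5614 cm³ (274561.4 mm³).
A = π r² = π × 0.875² = 2.4053 mm².
L = V/A = 274561.4/2.4053 = 114148.51 mm → 114.15 m.

114.15 m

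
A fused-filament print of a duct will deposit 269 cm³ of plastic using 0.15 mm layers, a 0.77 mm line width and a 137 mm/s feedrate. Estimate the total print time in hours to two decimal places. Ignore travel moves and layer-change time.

4.72 hours

Bead cross-section: 0.15 × 0.77 → 0.1155 mm².
Path length: 269000 mm³ / 0.1155 mm² → 2329004.3 mm.
Extrusion time = 2329004.3 / 137, so 17000 s.
Converting: 17000 s = 4.72 hours.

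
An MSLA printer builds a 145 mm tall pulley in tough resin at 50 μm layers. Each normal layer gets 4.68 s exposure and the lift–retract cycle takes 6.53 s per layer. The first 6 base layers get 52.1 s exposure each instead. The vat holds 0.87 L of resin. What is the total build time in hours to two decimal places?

9.11 hours

Layers = ⌈145/0.05⌉ = 2900.
Bottom layers = 6 × (52.1 + 6.53), so 351.78 s.
Regular layers = 2894 × (4.68 + 6.53), so 32441.74 s.
Total = 351.78 + 32441.74 = 32793.52 s = 9.11 hours.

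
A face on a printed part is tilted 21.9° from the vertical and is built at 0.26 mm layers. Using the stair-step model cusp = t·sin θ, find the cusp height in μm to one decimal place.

97.0 μm

sin(21.9°) = 0.3730, so cusp = 0.26 × 0.3730 = 0.09698 mm → 97.0 μm.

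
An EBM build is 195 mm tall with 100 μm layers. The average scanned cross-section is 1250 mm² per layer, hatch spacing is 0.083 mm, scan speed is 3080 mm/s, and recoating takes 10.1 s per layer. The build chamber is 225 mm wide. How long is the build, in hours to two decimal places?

8.12 hours

Layer count = ceil(195 / 0.1) = 1950.
Scan path per layer: 1250 / 0.083 → 15060.2 mm.
Per-layer scan time = 15060.2 / 3080, so 4.8897 s.
Layer cycle = 4.8897 + 10.1, so 14.9897 s.
1950 layers × 14.9897 s/layer = 29229.915 s, i.e. 8.12 hours.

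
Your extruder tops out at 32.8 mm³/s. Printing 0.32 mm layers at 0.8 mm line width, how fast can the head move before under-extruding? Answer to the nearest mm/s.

128 mm/s

Extrusion cross-section = 0.32 × 0.8 = 0.256 mm².
v_max = Q/A = 32.8/0.256 = 128.13 mm/s → 128 mm/s.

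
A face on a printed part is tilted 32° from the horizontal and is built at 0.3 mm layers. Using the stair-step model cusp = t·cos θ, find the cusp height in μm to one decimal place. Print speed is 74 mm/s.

254.4 μm

Cusp = layer height × cos(32°) = 0.3 × 0.8480 = 0.2544 mm = 254.4 μm.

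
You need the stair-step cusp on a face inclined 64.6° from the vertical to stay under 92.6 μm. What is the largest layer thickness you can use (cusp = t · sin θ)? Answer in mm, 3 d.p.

sin(64.6°) = 0.9033; t_max = 0.0926/0.9033 = 0.103 mm.

0.103 mm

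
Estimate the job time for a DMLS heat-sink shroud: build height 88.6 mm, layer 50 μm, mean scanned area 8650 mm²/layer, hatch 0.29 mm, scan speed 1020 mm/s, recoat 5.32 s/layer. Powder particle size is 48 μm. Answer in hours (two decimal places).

Layers = ⌈88.6/0.05⌉ = 1772.
Per-layer scan distance: 8650 / 0.29 → 29827.6 mm.
Scan time per layer: 29827.6 / 1020 → 29.2427 s.
Per-layer time = 29.2427 + 5.32 = 34.5627 s.
Total: 1772 × 34.5627 s = 61245.1044 s → 17.01 hours.

17.01 hours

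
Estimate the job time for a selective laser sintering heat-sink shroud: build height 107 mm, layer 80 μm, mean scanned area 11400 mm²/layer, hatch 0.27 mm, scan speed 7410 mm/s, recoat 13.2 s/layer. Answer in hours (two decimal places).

7.02 hours

Number of layers: 107 / 0.08 → 1338 (rounded up).
Hatch length per layer: 11400 / 0.27 → 42222.2 mm.
Per-layer scan time: 42222.2 / 7410 → 5.698 s.
Per-layer time = 5.698 + 13.2 = 18.898 s.
Build time = 1338 × 18.898 = 25285.524 s = 7.02 hours.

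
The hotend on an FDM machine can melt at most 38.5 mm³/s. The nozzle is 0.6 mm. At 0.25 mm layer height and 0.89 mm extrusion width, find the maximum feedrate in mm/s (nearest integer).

Bead cross-section: 0.25 × 0.89 → 0.2225 mm².
v_max = Q/A = 38.5/0.2225 = 173.03 mm/s → 173 mm/s.

173 mm/s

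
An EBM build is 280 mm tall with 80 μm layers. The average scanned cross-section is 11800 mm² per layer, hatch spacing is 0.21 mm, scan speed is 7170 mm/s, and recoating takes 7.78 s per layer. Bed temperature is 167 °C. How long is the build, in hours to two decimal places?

15.18 hours

Layer count = ceil(280 / 0.08) = 3500.
Per-layer scan distance: 11800 / 0.21 → 56190.5 mm.
Beam time per layer = 56190.5 / 7170 = 7.8369 s.
Layer cycle: 7.8369 + 7.78 → 15.6169 s.
Build time = 3500 × 15.6169 = 54659.15 s = 15.18 hours.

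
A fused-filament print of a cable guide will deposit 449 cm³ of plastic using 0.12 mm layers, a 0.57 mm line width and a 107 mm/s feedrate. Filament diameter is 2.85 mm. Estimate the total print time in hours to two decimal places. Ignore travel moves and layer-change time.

Extrusion cross-section = 0.12 × 0.57 = 0.0684 mm².
Toolpath length = 449 cm³ / 0.0684 mm² = 449000 / 0.0684 = 6564327.5 mm.
Time extruding: 6564327.5 / 107 → 61348.9 s.
That's 61348.9 s → 17.04 hours.

17.04 hours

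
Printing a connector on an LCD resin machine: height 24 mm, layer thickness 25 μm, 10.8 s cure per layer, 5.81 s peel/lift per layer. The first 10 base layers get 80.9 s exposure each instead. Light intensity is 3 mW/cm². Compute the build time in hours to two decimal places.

4.62 hours

Layers = ⌈24/0.025⌉ = 960.
Bottom layers = 10 × (80.9 + 5.81) = 867.1 s.
Normal layers = 950 × (10.8 + 5.81), so 15779.5 s.
Sum: 867.1 + 15779.5 = 16646.6 s → 4.62 hours.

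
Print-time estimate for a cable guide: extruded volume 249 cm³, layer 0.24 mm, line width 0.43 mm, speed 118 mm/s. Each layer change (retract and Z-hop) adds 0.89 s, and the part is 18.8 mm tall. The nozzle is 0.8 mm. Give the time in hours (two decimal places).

5.70 hours

Extrusion cross-section: 0.24 × 0.43 → 0.1032 mm².
Path length: 249000 mm³ / 0.1032 mm² → 2412790.7 mm.
Time extruding = 2412790.7 / 118 = 20447.4 s.
Layer count = ceil(18.8 / 0.24) = 79.
Z-hop total: 79 × 0.89 → 70.31 s.
Altogether 20447.4 + 70.31 = 20517.71 s, i.e. 5.70 hours.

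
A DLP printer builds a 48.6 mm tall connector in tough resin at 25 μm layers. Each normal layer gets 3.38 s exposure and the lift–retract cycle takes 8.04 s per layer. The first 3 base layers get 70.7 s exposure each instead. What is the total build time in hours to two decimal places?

6.22 hours

Layers = ⌈48.6/0.025⌉ = 1944.
Bottom layers: 3 × (70.7 + 8.04) → 236.22 s.
Regular layers = 1941 × (3.38 + 8.04) = 22166.22 s.
Sum: 236.22 + 22166.22 = 22402.44 s → 6.22 hours.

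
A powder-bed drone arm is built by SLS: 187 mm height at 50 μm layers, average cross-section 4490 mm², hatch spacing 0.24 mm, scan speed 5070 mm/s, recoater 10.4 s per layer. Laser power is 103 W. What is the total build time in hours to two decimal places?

Number of layers: 187 / 0.05 → 3740 (rounded up).
Hatch length per layer = 4490 / 0.24 = 18708.3 mm.
Scan time per layer: 18708.3 / 5070 → 3.69 s.
Time per layer: 3.69 + 10.4 → 14.09 s.
Total: 3740 × 14.09 s = 52696.6 s → 14.64 hours.

14.64 hours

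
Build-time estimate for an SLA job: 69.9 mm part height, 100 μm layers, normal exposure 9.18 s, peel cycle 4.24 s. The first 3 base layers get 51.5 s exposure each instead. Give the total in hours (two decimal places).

Number of layers: 69.9 / 0.1 → 699 (rounded up).
Base layers: 3 × (51.5 + 4.24) → 167.22 s.
Regular layers = 696 × (9.18 + 4.24), so 9340.32 s.
Sum: 167.22 + 9340.32 = 9507.54 s → 2.64 hours.

2.64 hours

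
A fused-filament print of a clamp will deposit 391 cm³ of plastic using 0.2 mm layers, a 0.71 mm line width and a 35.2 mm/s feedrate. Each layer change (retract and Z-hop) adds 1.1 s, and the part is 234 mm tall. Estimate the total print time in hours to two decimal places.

22.09 hours

Extrusion cross-section: 0.2 × 0.71 → 0.142 mm².
Toolpath length = 391 cm³ / 0.142 mm² = 391000 / 0.142 = 2753521.1 mm.
Print-move time = 2753521.1 / 35.2 = 78225 s.
Layers = ⌈234/0.2⌉ = 1170.
Layer-change overhead = 1170 × 1.1 = 1287 s.
Altogether 78225 + 1287 = 79512 s, i.e. 22.09 hours.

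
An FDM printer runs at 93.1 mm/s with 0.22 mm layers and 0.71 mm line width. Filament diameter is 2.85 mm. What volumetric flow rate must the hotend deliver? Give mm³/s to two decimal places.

14.54

A = 0.22 × 0.71 = 0.1562 mm².
Q = v·A = 93.1 × 0.1562 = 14.54 mm³/s.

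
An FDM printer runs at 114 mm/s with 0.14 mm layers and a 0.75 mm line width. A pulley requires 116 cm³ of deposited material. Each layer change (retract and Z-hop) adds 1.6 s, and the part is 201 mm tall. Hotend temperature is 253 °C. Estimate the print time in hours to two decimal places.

Bead cross-section = 0.14 × 0.75 = 0.105 mm².
Path length: 116000 mm³ / 0.105 mm² → 1104761.9 mm.
Print-move time: 1104761.9 / 114 → 9690.9 s.
Layers = ⌈201/0.14⌉ = 1436.
Non-print overhead: 1436 × 1.6 → 2297.6 s.
Altogether 9690.9 + 2297.6 = 11988.5 s, i.e. 3.33 hours.

3.33 hours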